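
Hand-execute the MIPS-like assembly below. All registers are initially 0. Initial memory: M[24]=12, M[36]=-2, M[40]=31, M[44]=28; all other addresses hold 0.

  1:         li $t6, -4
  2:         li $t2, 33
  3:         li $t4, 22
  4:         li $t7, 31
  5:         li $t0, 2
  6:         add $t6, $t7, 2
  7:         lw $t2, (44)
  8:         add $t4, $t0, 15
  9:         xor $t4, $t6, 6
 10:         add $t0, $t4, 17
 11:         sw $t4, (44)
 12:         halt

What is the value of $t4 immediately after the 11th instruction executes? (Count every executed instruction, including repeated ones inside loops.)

39

$t6=-4
$t2=33
$t4=22
$t7=31
$t0=2
$t6=31+2=33
$t2=M[44]=28
$t4=2+15=17
$t4=33^6=39
$t0=39+17=56
sw $t4, (44) → M[44]=39
After step 11: $t4 = 39.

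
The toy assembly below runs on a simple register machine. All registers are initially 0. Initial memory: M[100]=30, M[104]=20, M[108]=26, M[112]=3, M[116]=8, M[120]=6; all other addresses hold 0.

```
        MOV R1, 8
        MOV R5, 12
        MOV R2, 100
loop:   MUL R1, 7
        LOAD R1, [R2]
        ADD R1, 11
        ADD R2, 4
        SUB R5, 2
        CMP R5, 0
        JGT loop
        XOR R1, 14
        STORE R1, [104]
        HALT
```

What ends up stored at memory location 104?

31

MOV R1, 8 → R1=8
MOV R5, 12 → R5=12
MOV R2, 100 → R2=100
MUL R1, 7 → R1=8*7=56
LOAD R1, [R2] → R1=M[100]=30
ADD R1, 11 → R1=30+11=41
ADD R2, 4 → R2=100+4=104
SUB R5, 2 → R5=12-2=10
CMP R5, 0  (cmp 10,0)
JGT loop: taken
MUL R1, 7 → R1=41*7=287
LOAD R1, [R2] → R1=M[104]=20
ADD R1, 11 → R1=20+11=31
ADD R2, 4 → R2=104+4=108
SUB R5, 2 → R5=10-2=8
CMP R5, 0  (cmp 8,0)
JGT loop: taken
MUL R1, 7 → R1=31*7=217
LOAD R1, [R2] → R1=M[108]=26
ADD R1, 11 → R1=26+11=37
ADD R2, 4 → R2=108+4=112
SUB R5, 2 → R5=8-2=6
CMP R5, 0  (cmp 6,0)
JGT loop: taken
MUL R1, 7 → R1=37*7=259
LOAD R1, [R2] → R1=M[112]=3
ADD R1, 11 → R1=3+11=14
ADD R2, 4 → R2=112+4=116
SUB R5, 2 → R5=6-2=4
CMP R5, 0  (cmp 4,0)
JGT loop: taken
MUL R1, 7 → R1=14*7=98
LOAD R1, [R2] → R1=M[116]=8
ADD R1, 11 → R1=8+11=19
ADD R2, 4 → R2=116+4=120
SUB R5, 2 → R5=4-2=2
CMP R5, 0  (cmp 2,0)
JGT loop: taken
MUL R1, 7 → R1=19*7=133
LOAD R1, [R2] → R1=M[120]=6
ADD R1, 11 → R1=6+11=17
ADD R2, 4 → R2=120+4=124
SUB R5, 2 → R5=2-2=0
CMP R5, 0  (cmp 0,0)
JGT loop: not taken
XOR R1, 14 → R1=17^14=31
STORE R1, [104] → M[104]=31
halt.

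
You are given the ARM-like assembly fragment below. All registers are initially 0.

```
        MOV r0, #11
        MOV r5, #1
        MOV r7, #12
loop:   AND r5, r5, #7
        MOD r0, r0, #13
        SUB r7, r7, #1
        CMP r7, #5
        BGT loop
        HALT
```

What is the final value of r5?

1

MOV r0, #11 → r0=11
MOV r5, #1 → r5=1
MOV r7, #12 → r7=12
AND r5, r5, #7 → r5=1&7=1
MOD r0, r0, #13 → r0=11%13=11
SUB r7, r7, #1 → r7=12-1=11
CMP r7, #5  (cmp 11,5)
BGT loop: taken
AND r5, r5, #7 → r5=1&7=1
MOD r0, r0, #13 → r0=11%13=11
SUB r7, r7, #1 → r7=11-1=10
CMP r7, #5  (cmp 10,5)
BGT loop: taken
AND r5, r5, #7 → r5=1&7=1
MOD r0, r0, #13 → r0=11%13=11
SUB r7, r7, #1 → r7=10-1=9
CMP r7, #5  (cmp 9,5)
BGT loop: taken
AND r5, r5, #7 → r5=1&7=1
MOD r0, r0, #13 → r0=11%13=11
SUB r7, r7, #1 → r7=9-1=8
CMP r7, #5  (cmp 8,5)
BGT loop: taken
AND r5, r5, #7 → r5=1&7=1
MOD r0, r0, #13 → r0=11%13=11
SUB r7, r7, #1 → r7=8-1=7
CMP r7, #5  (cmp 7,5)
BGT loop: taken
AND r5, r5, #7 → r5=1&7=1
MOD r0, r0, #13 → r0=11%13=11
SUB r7, r7, #1 → r7=7-1=6
CMP r7, #5  (cmp 6,5)
BGT loop: taken
AND r5, r5, #7 → r5=1&7=1
MOD r0, r0, #13 → r0=11%13=11
SUB r7, r7, #1 → r7=6-1=5
CMP r7, #5  (cmp 5,5)
BGT loop: not taken
halt.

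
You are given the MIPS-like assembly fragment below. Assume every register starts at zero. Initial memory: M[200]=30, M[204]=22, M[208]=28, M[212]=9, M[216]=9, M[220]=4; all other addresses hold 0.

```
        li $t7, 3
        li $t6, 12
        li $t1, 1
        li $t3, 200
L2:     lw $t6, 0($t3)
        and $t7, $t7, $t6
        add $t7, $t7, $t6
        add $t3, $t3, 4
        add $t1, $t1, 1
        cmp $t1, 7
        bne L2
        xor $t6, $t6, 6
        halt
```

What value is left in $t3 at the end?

224

li $t7, 3 → $t7=3
li $t6, 12 → $t6=12
li $t1, 1 → $t1=1
li $t3, 200 → $t3=200
lw $t6, 0($t3) → $t6=M[200]=30
and $t7, $t7, $t6 → $t7=3&30=2
add $t7, $t7, $t6 → $t7=2+30=32
add $t3, $t3, 4 → $t3=200+4=204
add $t1, $t1, 1 → $t1=1+1=2
cmp $t1, 7  (cmp 2,7)
bne L2: taken
lw $t6, 0($t3) → $t6=M[204]=22
and $t7, $t7, $t6 → $t7=32&22=0
add $t7, $t7, $t6 → $t7=0+22=22
add $t3, $t3, 4 → $t3=204+4=208
add $t1, $t1, 1 → $t1=2+1=3
cmp $t1, 7  (cmp 3,7)
bne L2: taken
lw $t6, 0($t3) → $t6=M[208]=28
and $t7, $t7, $t6 → $t7=22&28=20
add $t7, $t7, $t6 → $t7=20+28=48
add $t3, $t3, 4 → $t3=208+4=212
add $t1, $t1, 1 → $t1=3+1=4
cmp $t1, 7  (cmp 4,7)
bne L2: taken
lw $t6, 0($t3) → $t6=M[212]=9
and $t7, $t7, $t6 → $t7=48&9=0
add $t7, $t7, $t6 → $t7=0+9=9
add $t3, $t3, 4 → $t3=212+4=216
add $t1, $t1, 1 → $t1=4+1=5
cmp $t1, 7  (cmp 5,7)
bne L2: taken
lw $t6, 0($t3) → $t6=M[216]=9
and $t7, $t7, $t6 → $t7=9&9=9
add $t7, $t7, $t6 → $t7=9+9=18
add $t3, $t3, 4 → $t3=216+4=220
add $t1, $t1, 1 → $t1=5+1=6
cmp $t1, 7  (cmp 6,7)
bne L2: taken
lw $t6, 0($t3) → $t6=M[220]=4
and $t7, $t7, $t6 → $t7=18&4=0
add $t7, $t7, $t6 → $t7=0+4=4
add $t3, $t3, 4 → $t3=220+4=224
add $t1, $t1, 1 → $t1=6+1=7
cmp $t1, 7  (cmp 7,7)
bne L2: not taken
xor $t6, $t6, 6 → $t6=4^6=2
halt.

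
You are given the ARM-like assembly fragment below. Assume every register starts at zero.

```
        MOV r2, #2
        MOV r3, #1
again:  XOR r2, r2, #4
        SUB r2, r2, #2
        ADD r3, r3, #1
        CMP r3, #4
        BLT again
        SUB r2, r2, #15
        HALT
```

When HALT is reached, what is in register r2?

-23

after MOV r2, #2: r2=2
after MOV r3, #1: r3=1
after XOR r2, r2, #4: r2=2^4=6
after SUB r2, r2, #2: r2=6-2=4
after ADD r3, r3, #1: r3=1+1=2
CMP r3, #4  (cmp 2,4)
BLT again: taken
after XOR r2, r2, #4: r2=4^4=0
after SUB r2, r2, #2: r2=0-2=-2
after ADD r3, r3, #1: r3=2+1=3
CMP r3, #4  (cmp 3,4)
BLT again: taken
after XOR r2, r2, #4: r2=(-2)^4=-6
after SUB r2, r2, #2: r2=(-6)-2=-8
after ADD r3, r3, #1: r3=3+1=4
CMP r3, #4  (cmp 4,4)
BLT again: not taken
after SUB r2, r2, #15: r2=(-8)-15=-23
halt.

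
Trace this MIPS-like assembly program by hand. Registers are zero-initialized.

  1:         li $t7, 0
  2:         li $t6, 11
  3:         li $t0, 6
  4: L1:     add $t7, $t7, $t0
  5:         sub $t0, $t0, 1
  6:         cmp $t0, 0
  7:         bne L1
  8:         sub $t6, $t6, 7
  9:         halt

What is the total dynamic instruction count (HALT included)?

29

li $t7, 0 → $t7=0
li $t6, 11 → $t6=11
li $t0, 6 → $t0=6
add $t7, $t7, $t0 → $t7=0+6=6
sub $t0, $t0, 1 → $t0=6-1=5
cmp $t0, 0  (cmp 5,0)
bne L1: taken
add $t7, $t7, $t0 → $t7=6+5=11
sub $t0, $t0, 1 → $t0=5-1=4
cmp $t0, 0  (cmp 4,0)
bne L1: taken
add $t7, $t7, $t0 → $t7=11+4=15
sub $t0, $t0, 1 → $t0=4-1=3
cmp $t0, 0  (cmp 3,0)
bne L1: taken
add $t7, $t7, $t0 → $t7=15+3=18
sub $t0, $t0, 1 → $t0=3-1=2
cmp $t0, 0  (cmp 2,0)
bne L1: taken
add $t7, $t7, $t0 → $t7=18+2=20
sub $t0, $t0, 1 → $t0=2-1=1
cmp $t0, 0  (cmp 1,0)
bne L1: taken
add $t7, $t7, $t0 → $t7=20+1=21
sub $t0, $t0, 1 → $t0=1-1=0
cmp $t0, 0  (cmp 0,0)
bne L1: not taken
sub $t6, $t6, 7 → $t6=11-7=4
halt.
Total executed instructions: 29.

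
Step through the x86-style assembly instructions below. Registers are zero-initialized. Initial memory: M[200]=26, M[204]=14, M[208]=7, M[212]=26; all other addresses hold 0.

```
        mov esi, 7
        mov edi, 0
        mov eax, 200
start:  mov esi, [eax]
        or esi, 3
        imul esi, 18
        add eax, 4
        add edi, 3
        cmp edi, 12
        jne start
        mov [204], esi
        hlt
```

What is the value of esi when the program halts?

mov esi, 7 → esi=7
mov edi, 0 → edi=0
mov eax, 200 → eax=200
mov esi, [eax] → esi=M[200]=26
or esi, 3 → esi=26|3=27
imul esi, 18 → esi=27*18=486
add eax, 4 → eax=200+4=204
add edi, 3 → edi=0+3=3
cmp edi, 12  (cmp 3,12)
jne start: taken
mov esi, [eax] → esi=M[204]=14
or esi, 3 → esi=14|3=15
imul esi, 18 → esi=15*18=270
add eax, 4 → eax=204+4=208
add edi, 3 → edi=3+3=6
cmp edi, 12  (cmp 6,12)
jne start: taken
mov esi, [eax] → esi=M[208]=7
or esi, 3 → esi=7|3=7
imul esi, 18 → esi=7*18=126
add eax, 4 → eax=208+4=212
add edi, 3 → edi=6+3=9
cmp edi, 12  (cmp 9,12)
jne start: taken
mov esi, [eax] → esi=M[212]=26
or esi, 3 → esi=26|3=27
imul esi, 18 → esi=27*18=486
add eax, 4 → eax=212+4=216
add edi, 3 → edi=9+3=12
cmp edi, 12  (cmp 12,12)
jne start: not taken
mov [204], esi → M[204]=486
halt.

486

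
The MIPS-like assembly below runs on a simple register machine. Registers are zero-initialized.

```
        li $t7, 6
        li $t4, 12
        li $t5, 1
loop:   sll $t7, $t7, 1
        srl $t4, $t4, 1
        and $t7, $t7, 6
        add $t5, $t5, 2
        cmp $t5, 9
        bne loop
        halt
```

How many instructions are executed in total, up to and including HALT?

28

after li $t7, 6: $t7=6
after li $t4, 12: $t4=12
after li $t5, 1: $t5=1
after sll $t7, $t7, 1: $t7=6<<1=12
after srl $t4, $t4, 1: $t4=12>>1=6
after and $t7, $t7, 6: $t7=12&6=4
after add $t5, $t5, 2: $t5=1+2=3
cmp $t5, 9  (cmp 3,9)
bne loop: taken
after sll $t7, $t7, 1: $t7=4<<1=8
after srl $t4, $t4, 1: $t4=6>>1=3
after and $t7, $t7, 6: $t7=8&6=0
after add $t5, $t5, 2: $t5=3+2=5
cmp $t5, 9  (cmp 5,9)
bne loop: taken
after sll $t7, $t7, 1: $t7=0<<1=0
after srl $t4, $t4, 1: $t4=3>>1=1
after and $t7, $t7, 6: $t7=0&6=0
after add $t5, $t5, 2: $t5=5+2=7
cmp $t5, 9  (cmp 7,9)
bne loop: taken
after sll $t7, $t7, 1: $t7=0<<1=0
after srl $t4, $t4, 1: $t4=1>>1=0
after and $t7, $t7, 6: $t7=0&6=0
after add $t5, $t5, 2: $t5=7+2=9
cmp $t5, 9  (cmp 9,9)
bne loop: not taken
halt.
Total executed instructions: 28.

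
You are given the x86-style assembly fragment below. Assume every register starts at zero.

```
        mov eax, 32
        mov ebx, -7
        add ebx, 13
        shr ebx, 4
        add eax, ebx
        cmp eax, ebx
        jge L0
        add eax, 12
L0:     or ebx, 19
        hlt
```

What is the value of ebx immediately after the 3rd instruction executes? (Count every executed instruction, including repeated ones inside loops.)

eax=32
ebx=-7
ebx=(-7)+13=6
After step 3: ebx = 6.

6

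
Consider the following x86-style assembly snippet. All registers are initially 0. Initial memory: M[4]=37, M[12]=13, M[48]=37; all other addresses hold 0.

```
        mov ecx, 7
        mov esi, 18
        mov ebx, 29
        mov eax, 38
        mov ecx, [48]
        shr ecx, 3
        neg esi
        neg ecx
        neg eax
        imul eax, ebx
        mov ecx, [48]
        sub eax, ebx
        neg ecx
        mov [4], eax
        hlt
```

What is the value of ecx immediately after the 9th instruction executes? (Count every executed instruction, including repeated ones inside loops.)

-4

after mov ecx, 7: ecx=7
after mov esi, 18: esi=18
after mov ebx, 29: ebx=29
after mov eax, 38: eax=38
after mov ecx, [48]: ecx=M[48]=37
after shr ecx, 3: ecx=37>>3=4
after neg esi: esi=-(18)=-18
after neg ecx: ecx=-(4)=-4
after neg eax: eax=-(38)=-38
After step 9: ecx = -4.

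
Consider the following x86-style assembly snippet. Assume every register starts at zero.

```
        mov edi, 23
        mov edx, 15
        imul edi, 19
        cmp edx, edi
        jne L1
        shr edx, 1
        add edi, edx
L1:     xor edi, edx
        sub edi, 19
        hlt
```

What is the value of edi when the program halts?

after mov edi, 23: edi=23
after mov edx, 15: edx=15
after imul edi, 19: edi=23*19=437
cmp edx, edi  (cmp 15,437)
jne L1: taken
after xor edi, edx: edi=437^15=442
after sub edi, 19: edi=442-19=423
halt.

423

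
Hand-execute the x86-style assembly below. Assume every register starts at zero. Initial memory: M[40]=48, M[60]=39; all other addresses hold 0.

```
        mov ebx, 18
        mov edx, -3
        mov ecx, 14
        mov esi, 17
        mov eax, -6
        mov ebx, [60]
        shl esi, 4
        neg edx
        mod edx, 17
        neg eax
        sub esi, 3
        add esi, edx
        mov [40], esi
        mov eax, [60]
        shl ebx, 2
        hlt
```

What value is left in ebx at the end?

ebx=18
edx=-3
ecx=14
esi=17
eax=-6
ebx=M[60]=39
esi=17<<4=272
edx=-(-3)=3
edx=3%17=3
eax=-(-6)=6
esi=272-3=269
esi=269+3=272
mov [40], esi → M[40]=272
eax=M[60]=39
ebx=39<<2=156
halt.

156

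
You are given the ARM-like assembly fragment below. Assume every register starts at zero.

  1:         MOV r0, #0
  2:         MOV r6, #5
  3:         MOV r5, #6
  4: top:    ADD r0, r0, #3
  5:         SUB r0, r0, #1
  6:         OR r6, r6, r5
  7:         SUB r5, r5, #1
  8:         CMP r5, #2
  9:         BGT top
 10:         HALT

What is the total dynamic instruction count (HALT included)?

28

after MOV r0, #0: r0=0
after MOV r6, #5: r6=5
after MOV r5, #6: r5=6
after ADD r0, r0, #3: r0=0+3=3
after SUB r0, r0, #1: r0=3-1=2
after OR r6, r6, r5: r6=5|6=7
after SUB r5, r5, #1: r5=6-1=5
CMP r5, #2  (cmp 5,2)
BGT top: taken
after ADD r0, r0, #3: r0=2+3=5
after SUB r0, r0, #1: r0=5-1=4
after OR r6, r6, r5: r6=7|5=7
after SUB r5, r5, #1: r5=5-1=4
CMP r5, #2  (cmp 4,2)
BGT top: taken
after ADD r0, r0, #3: r0=4+3=7
after SUB r0, r0, #1: r0=7-1=6
after OR r6, r6, r5: r6=7|4=7
after SUB r5, r5, #1: r5=4-1=3
CMP r5, #2  (cmp 3,2)
BGT top: taken
after ADD r0, r0, #3: r0=6+3=9
after SUB r0, r0, #1: r0=9-1=8
after OR r6, r6, r5: r6=7|3=7
after SUB r5, r5, #1: r5=3-1=2
CMP r5, #2  (cmp 2,2)
BGT top: not taken
halt.
Total executed instructions: 28.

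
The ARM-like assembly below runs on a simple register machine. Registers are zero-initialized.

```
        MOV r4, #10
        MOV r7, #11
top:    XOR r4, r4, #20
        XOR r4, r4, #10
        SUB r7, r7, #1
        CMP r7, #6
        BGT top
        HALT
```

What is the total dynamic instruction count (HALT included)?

after MOV r4, #10: r4=10
after MOV r7, #11: r7=11
after XOR r4, r4, #20: r4=10^20=30
after XOR r4, r4, #10: r4=30^10=20
after SUB r7, r7, #1: r7=11-1=10
CMP r7, #6  (cmp 10,6)
BGT top: taken
after XOR r4, r4, #20: r4=20^20=0
after XOR r4, r4, #10: r4=0^10=10
after SUB r7, r7, #1: r7=10-1=9
CMP r7, #6  (cmp 9,6)
BGT top: taken
after XOR r4, r4, #20: r4=10^20=30
after XOR r4, r4, #10: r4=30^10=20
after SUB r7, r7, #1: r7=9-1=8
CMP r7, #6  (cmp 8,6)
BGT top: taken
after XOR r4, r4, #20: r4=20^20=0
after XOR r4, r4, #10: r4=0^10=10
after SUB r7, r7, #1: r7=8-1=7
CMP r7, #6  (cmp 7,6)
BGT top: taken
after XOR r4, r4, #20: r4=10^20=30
after XOR r4, r4, #10: r4=30^10=20
after SUB r7, r7, #1: r7=7-1=6
CMP r7, #6  (cmp 6,6)
BGT top: not taken
halt.
Total executed instructions: 28.

28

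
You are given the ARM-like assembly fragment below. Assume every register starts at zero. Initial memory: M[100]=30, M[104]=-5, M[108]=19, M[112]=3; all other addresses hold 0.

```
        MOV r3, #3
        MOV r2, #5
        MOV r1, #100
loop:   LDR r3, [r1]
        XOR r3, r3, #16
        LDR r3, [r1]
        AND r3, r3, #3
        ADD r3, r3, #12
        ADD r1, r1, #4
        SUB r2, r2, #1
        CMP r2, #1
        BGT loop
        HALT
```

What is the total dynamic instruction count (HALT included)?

40

MOV r3, #3 → r3=3
MOV r2, #5 → r2=5
MOV r1, #100 → r1=100
LDR r3, [r1] → r3=M[100]=30
XOR r3, r3, #16 → r3=30^16=14
LDR r3, [r1] → r3=M[100]=30
AND r3, r3, #3 → r3=30&3=2
ADD r3, r3, #12 → r3=2+12=14
ADD r1, r1, #4 → r1=100+4=104
SUB r2, r2, #1 → r2=5-1=4
CMP r2, #1  (cmp 4,1)
BGT loop: taken
LDR r3, [r1] → r3=M[104]=-5
XOR r3, r3, #16 → r3=(-5)^16=-21
LDR r3, [r1] → r3=M[104]=-5
AND r3, r3, #3 → r3=(-5)&3=3
ADD r3, r3, #12 → r3=3+12=15
ADD r1, r1, #4 → r1=104+4=108
SUB r2, r2, #1 → r2=4-1=3
CMP r2, #1  (cmp 3,1)
BGT loop: taken
LDR r3, [r1] → r3=M[108]=19
XOR r3, r3, #16 → r3=19^16=3
LDR r3, [r1] → r3=M[108]=19
AND r3, r3, #3 → r3=19&3=3
ADD r3, r3, #12 → r3=3+12=15
ADD r1, r1, #4 → r1=108+4=112
SUB r2, r2, #1 → r2=3-1=2
CMP r2, #1  (cmp 2,1)
BGT loop: taken
LDR r3, [r1] → r3=M[112]=3
XOR r3, r3, #16 → r3=3^16=19
LDR r3, [r1] → r3=M[112]=3
AND r3, r3, #3 → r3=3&3=3
ADD r3, r3, #12 → r3=3+12=15
ADD r1, r1, #4 → r1=112+4=116
SUB r2, r2, #1 → r2=2-1=1
CMP r2, #1  (cmp 1,1)
BGT loop: not taken
halt.
Total executed instructions: 40.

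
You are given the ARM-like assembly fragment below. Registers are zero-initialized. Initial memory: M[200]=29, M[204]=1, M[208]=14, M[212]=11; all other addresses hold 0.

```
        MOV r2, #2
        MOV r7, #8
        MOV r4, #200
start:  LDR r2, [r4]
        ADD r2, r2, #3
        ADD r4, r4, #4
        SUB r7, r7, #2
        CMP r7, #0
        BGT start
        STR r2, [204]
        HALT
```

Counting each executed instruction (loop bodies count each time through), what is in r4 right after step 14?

208

MOV r2, #2 → r2=2
MOV r7, #8 → r7=8
MOV r4, #200 → r4=200
LDR r2, [r4] → r2=M[200]=29
ADD r2, r2, #3 → r2=29+3=32
ADD r4, r4, #4 → r4=200+4=204
SUB r7, r7, #2 → r7=8-2=6
CMP r7, #0  (cmp 6,0)
BGT start: taken
LDR r2, [r4] → r2=M[204]=1
ADD r2, r2, #3 → r2=1+3=4
ADD r4, r4, #4 → r4=204+4=208
SUB r7, r7, #2 → r7=6-2=4
CMP r7, #0  (cmp 4,0)
After step 14: r4 = 208.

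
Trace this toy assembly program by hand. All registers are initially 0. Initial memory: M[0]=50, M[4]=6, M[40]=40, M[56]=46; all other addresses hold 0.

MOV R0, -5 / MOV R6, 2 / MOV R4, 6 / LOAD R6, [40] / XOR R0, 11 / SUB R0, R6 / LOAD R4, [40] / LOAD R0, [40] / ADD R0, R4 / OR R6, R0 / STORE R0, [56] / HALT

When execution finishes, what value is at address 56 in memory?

R0=-5
R6=2
R4=6
R6=M[40]=40
R0=(-5)^11=-16
R0=(-16)-40=-56
R4=M[40]=40
R0=M[40]=40
R0=40+40=80
R6=40|80=120
STORE R0, [56] → M[56]=80
halt.

80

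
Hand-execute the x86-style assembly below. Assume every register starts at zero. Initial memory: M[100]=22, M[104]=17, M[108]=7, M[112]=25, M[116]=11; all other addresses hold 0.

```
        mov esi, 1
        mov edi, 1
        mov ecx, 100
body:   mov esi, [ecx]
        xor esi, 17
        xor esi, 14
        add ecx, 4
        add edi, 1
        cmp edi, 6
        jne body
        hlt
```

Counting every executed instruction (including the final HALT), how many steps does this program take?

after mov esi, 1: esi=1
after mov edi, 1: edi=1
after mov ecx, 100: ecx=100
after mov esi, [ecx]: esi=M[100]=22
after xor esi, 17: esi=22^17=7
after xor esi, 14: esi=7^14=9
after add ecx, 4: ecx=100+4=104
after add edi, 1: edi=1+1=2
cmp edi, 6  (cmp 2,6)
jne body: taken
after mov esi, [ecx]: esi=M[104]=17
after xor esi, 17: esi=17^17=0
after xor esi, 14: esi=0^14=14
after add ecx, 4: ecx=104+4=108
after add edi, 1: edi=2+1=3
cmp edi, 6  (cmp 3,6)
jne body: taken
after mov esi, [ecx]: esi=M[108]=7
after xor esi, 17: esi=7^17=22
after xor esi, 14: esi=22^14=24
after add ecx, 4: ecx=108+4=112
after add edi, 1: edi=3+1=4
cmp edi, 6  (cmp 4,6)
jne body: taken
after mov esi, [ecx]: esi=M[112]=25
after xor esi, 17: esi=25^17=8
after xor esi, 14: esi=8^14=6
after add ecx, 4: ecx=112+4=116
after add edi, 1: edi=4+1=5
cmp edi, 6  (cmp 5,6)
jne body: taken
after mov esi, [ecx]: esi=M[116]=11
after xor esi, 17: esi=11^17=26
after xor esi, 14: esi=26^14=20
after add ecx, 4: ecx=116+4=120
after add edi, 1: edi=5+1=6
cmp edi, 6  (cmp 6,6)
jne body: not taken
halt.
Total executed instructions: 39.

39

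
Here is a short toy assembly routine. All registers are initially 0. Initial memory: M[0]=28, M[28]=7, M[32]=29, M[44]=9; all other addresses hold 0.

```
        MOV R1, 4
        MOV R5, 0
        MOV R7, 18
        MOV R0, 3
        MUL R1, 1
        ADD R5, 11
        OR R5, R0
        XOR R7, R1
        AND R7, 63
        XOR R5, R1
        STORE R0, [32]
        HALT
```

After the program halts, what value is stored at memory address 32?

MOV R1, 4 → R1=4
MOV R5, 0 → R5=0
MOV R7, 18 → R7=18
MOV R0, 3 → R0=3
MUL R1, 1 → R1=4*1=4
ADD R5, 11 → R5=0+11=11
OR R5, R0 → R5=11|3=11
XOR R7, R1 → R7=18^4=22
AND R7, 63 → R7=22&63=22
XOR R5, R1 → R5=11^4=15
STORE R0, [32] → M[32]=3
halt.

3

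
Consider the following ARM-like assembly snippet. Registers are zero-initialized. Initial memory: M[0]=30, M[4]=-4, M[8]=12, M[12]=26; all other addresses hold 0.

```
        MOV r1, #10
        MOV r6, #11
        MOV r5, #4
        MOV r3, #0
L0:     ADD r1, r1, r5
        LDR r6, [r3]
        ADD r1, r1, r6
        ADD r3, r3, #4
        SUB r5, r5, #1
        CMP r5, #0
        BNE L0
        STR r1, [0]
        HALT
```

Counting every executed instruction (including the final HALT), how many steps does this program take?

after MOV r1, #10: r1=10
after MOV r6, #11: r6=11
after MOV r5, #4: r5=4
after MOV r3, #0: r3=0
after ADD r1, r1, r5: r1=10+4=14
after LDR r6, [r3]: r6=M[0]=30
after ADD r1, r1, r6: r1=14+30=44
after ADD r3, r3, #4: r3=0+4=4
after SUB r5, r5, #1: r5=4-1=3
CMP r5, #0  (cmp 3,0)
BNE L0: taken
after ADD r1, r1, r5: r1=44+3=47
after LDR r6, [r3]: r6=M[4]=-4
after ADD r1, r1, r6: r1=47+(-4)=43
after ADD r3, r3, #4: r3=4+4=8
after SUB r5, r5, #1: r5=3-1=2
CMP r5, #0  (cmp 2,0)
BNE L0: taken
after ADD r1, r1, r5: r1=43+2=45
after LDR r6, [r3]: r6=M[8]=12
after ADD r1, r1, r6: r1=45+12=57
after ADD r3, r3, #4: r3=8+4=12
after SUB r5, r5, #1: r5=2-1=1
CMP r5, #0  (cmp 1,0)
BNE L0: taken
after ADD r1, r1, r5: r1=57+1=58
after LDR r6, [r3]: r6=M[12]=26
after ADD r1, r1, r6: r1=58+26=84
after ADD r3, r3, #4: r3=12+4=16
after SUB r5, r5, #1: r5=1-1=0
CMP r5, #0  (cmp 0,0)
BNE L0: not taken
STR r1, [0] → M[0]=84
halt.
Total executed instructions: 34.

34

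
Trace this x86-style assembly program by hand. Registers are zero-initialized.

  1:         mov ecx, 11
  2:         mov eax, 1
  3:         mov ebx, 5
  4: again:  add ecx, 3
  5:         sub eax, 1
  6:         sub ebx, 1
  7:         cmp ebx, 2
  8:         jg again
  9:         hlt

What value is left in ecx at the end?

mov ecx, 11 → ecx=11
mov eax, 1 → eax=1
mov ebx, 5 → ebx=5
add ecx, 3 → ecx=11+3=14
sub eax, 1 → eax=1-1=0
sub ebx, 1 → ebx=5-1=4
cmp ebx, 2  (cmp 4,2)
jg again: taken
add ecx, 3 → ecx=14+3=17
sub eax, 1 → eax=0-1=-1
sub ebx, 1 → ebx=4-1=3
cmp ebx, 2  (cmp 3,2)
jg again: taken
add ecx, 3 → ecx=17+3=20
sub eax, 1 → eax=(-1)-1=-2
sub ebx, 1 → ebx=3-1=2
cmp ebx, 2  (cmp 2,2)
jg again: not taken
halt.

20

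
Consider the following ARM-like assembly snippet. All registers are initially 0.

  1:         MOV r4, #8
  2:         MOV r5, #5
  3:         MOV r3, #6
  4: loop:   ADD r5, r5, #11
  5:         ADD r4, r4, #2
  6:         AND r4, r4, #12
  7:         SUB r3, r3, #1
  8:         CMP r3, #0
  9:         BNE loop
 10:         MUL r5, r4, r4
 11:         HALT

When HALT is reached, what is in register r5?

MOV r4, #8 → r4=8
MOV r5, #5 → r5=5
MOV r3, #6 → r3=6
ADD r5, r5, #11 → r5=5+11=16
ADD r4, r4, #2 → r4=8+2=10
AND r4, r4, #12 → r4=10&12=8
SUB r3, r3, #1 → r3=6-1=5
CMP r3, #0  (cmp 5,0)
BNE loop: taken
ADD r5, r5, #11 → r5=16+11=27
ADD r4, r4, #2 → r4=8+2=10
AND r4, r4, #12 → r4=10&12=8
SUB r3, r3, #1 → r3=5-1=4
CMP r3, #0  (cmp 4,0)
BNE loop: taken
ADD r5, r5, #11 → r5=27+11=38
ADD r4, r4, #2 → r4=8+2=10
AND r4, r4, #12 → r4=10&12=8
SUB r3, r3, #1 → r3=4-1=3
CMP r3, #0  (cmp 3,0)
BNE loop: taken
ADD r5, r5, #11 → r5=38+11=49
ADD r4, r4, #2 → r4=8+2=10
AND r4, r4, #12 → r4=10&12=8
SUB r3, r3, #1 → r3=3-1=2
CMP r3, #0  (cmp 2,0)
BNE loop: taken
ADD r5, r5, #11 → r5=49+11=60
ADD r4, r4, #2 → r4=8+2=10
AND r4, r4, #12 → r4=10&12=8
SUB r3, r3, #1 → r3=2-1=1
CMP r3, #0  (cmp 1,0)
BNE loop: taken
ADD r5, r5, #11 → r5=60+11=71
ADD r4, r4, #2 → r4=8+2=10
AND r4, r4, #12 → r4=10&12=8
SUB r3, r3, #1 → r3=1-1=0
CMP r3, #0  (cmp 0,0)
BNE loop: not taken
MUL r5, r4, r4 → r5=8*8=64
halt.

64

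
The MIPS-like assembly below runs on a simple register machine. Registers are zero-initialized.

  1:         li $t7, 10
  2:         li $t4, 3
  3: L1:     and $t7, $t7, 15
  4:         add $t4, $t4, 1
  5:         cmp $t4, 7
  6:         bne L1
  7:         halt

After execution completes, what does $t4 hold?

after li $t7, 10: $t7=10
after li $t4, 3: $t4=3
after and $t7, $t7, 15: $t7=10&15=10
after add $t4, $t4, 1: $t4=3+1=4
cmp $t4, 7  (cmp 4,7)
bne L1: taken
after and $t7, $t7, 15: $t7=10&15=10
after add $t4, $t4, 1: $t4=4+1=5
cmp $t4, 7  (cmp 5,7)
bne L1: taken
after and $t7, $t7, 15: $t7=10&15=10
after add $t4, $t4, 1: $t4=5+1=6
cmp $t4, 7  (cmp 6,7)
bne L1: taken
after and $t7, $t7, 15: $t7=10&15=10
after add $t4, $t4, 1: $t4=6+1=7
cmp $t4, 7  (cmp 7,7)
bne L1: not taken
halt.

7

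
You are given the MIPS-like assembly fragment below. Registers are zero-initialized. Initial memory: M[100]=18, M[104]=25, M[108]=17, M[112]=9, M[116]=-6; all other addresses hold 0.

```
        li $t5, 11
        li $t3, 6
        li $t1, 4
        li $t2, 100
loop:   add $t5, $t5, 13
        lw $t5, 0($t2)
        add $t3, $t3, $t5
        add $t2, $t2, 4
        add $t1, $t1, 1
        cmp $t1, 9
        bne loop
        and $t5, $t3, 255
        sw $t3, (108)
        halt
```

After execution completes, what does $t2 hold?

$t5=11
$t3=6
$t1=4
$t2=100
$t5=11+13=24
$t5=M[100]=18
$t3=6+18=24
$t2=100+4=104
$t1=4+1=5
cmp $t1, 9  (cmp 5,9)
bne loop: taken
$t5=18+13=31
$t5=M[104]=25
$t3=24+25=49
$t2=104+4=108
$t1=5+1=6
cmp $t1, 9  (cmp 6,9)
bne loop: taken
$t5=25+13=38
$t5=M[108]=17
$t3=49+17=66
$t2=108+4=112
$t1=6+1=7
cmp $t1, 9  (cmp 7,9)
bne loop: taken
$t5=17+13=30
$t5=M[112]=9
$t3=66+9=75
$t2=112+4=116
$t1=7+1=8
cmp $t1, 9  (cmp 8,9)
bne loop: taken
$t5=9+13=22
$t5=M[116]=-6
$t3=75+(-6)=69
$t2=116+4=120
$t1=8+1=9
cmp $t1, 9  (cmp 9,9)
bne loop: not taken
$t5=69&255=69
sw $t3, (108) → M[108]=69
halt.

120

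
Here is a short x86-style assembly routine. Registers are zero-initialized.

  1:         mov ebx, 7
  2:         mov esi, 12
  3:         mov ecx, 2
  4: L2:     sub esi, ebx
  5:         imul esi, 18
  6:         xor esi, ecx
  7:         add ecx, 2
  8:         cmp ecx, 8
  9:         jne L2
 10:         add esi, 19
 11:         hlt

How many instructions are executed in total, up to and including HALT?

23

mov ebx, 7 → ebx=7
mov esi, 12 → esi=12
mov ecx, 2 → ecx=2
sub esi, ebx → esi=12-7=5
imul esi, 18 → esi=5*18=90
xor esi, ecx → esi=90^2=88
add ecx, 2 → ecx=2+2=4
cmp ecx, 8  (cmp 4,8)
jne L2: taken
sub esi, ebx → esi=88-7=81
imul esi, 18 → esi=81*18=1458
xor esi, ecx → esi=1458^4=1462
add ecx, 2 → ecx=4+2=6
cmp ecx, 8  (cmp 6,8)
jne L2: taken
sub esi, ebx → esi=1462-7=1455
imul esi, 18 → esi=1455*18=26190
xor esi, ecx → esi=26190^6=26184
add ecx, 2 → ecx=6+2=8
cmp ecx, 8  (cmp 8,8)
jne L2: not taken
add esi, 19 → esi=26184+19=26203
halt.
Total executed instructions: 23.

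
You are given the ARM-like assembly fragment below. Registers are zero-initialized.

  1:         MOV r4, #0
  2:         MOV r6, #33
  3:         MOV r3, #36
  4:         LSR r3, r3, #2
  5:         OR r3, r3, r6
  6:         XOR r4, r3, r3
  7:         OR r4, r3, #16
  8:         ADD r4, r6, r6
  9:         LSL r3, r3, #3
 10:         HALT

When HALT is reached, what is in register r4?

MOV r4, #0 → r4=0
MOV r6, #33 → r6=33
MOV r3, #36 → r3=36
LSR r3, r3, #2 → r3=36>>2=9
OR r3, r3, r6 → r3=9|33=41
XOR r4, r3, r3 → r4=41^41=0
OR r4, r3, #16 → r4=41|16=57
ADD r4, r6, r6 → r4=33+33=66
LSL r3, r3, #3 → r3=41<<3=328
halt.

66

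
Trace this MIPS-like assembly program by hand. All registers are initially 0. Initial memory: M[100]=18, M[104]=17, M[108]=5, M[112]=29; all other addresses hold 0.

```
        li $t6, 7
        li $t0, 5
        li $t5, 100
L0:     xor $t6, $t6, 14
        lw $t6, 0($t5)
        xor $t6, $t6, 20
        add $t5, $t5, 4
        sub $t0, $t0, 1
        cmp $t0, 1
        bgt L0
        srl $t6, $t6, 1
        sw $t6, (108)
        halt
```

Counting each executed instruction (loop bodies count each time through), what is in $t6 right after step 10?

li $t6, 7 → $t6=7
li $t0, 5 → $t0=5
li $t5, 100 → $t5=100
xor $t6, $t6, 14 → $t6=7^14=9
lw $t6, 0($t5) → $t6=M[100]=18
xor $t6, $t6, 20 → $t6=18^20=6
add $t5, $t5, 4 → $t5=100+4=104
sub $t0, $t0, 1 → $t0=5-1=4
cmp $t0, 1  (cmp 4,1)
bgt L0: taken
After step 10: $t6 = 6.

6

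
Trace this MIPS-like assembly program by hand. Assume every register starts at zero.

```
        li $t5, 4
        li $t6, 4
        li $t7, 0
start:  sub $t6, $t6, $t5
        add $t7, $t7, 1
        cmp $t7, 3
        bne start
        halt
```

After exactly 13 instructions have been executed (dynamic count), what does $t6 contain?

li $t5, 4 → $t5=4
li $t6, 4 → $t6=4
li $t7, 0 → $t7=0
sub $t6, $t6, $t5 → $t6=4-4=0
add $t7, $t7, 1 → $t7=0+1=1
cmp $t7, 3  (cmp 1,3)
bne start: taken
sub $t6, $t6, $t5 → $t6=0-4=-4
add $t7, $t7, 1 → $t7=1+1=2
cmp $t7, 3  (cmp 2,3)
bne start: taken
sub $t6, $t6, $t5 → $t6=(-4)-4=-8
add $t7, $t7, 1 → $t7=2+1=3
After step 13: $t6 = -8.

-8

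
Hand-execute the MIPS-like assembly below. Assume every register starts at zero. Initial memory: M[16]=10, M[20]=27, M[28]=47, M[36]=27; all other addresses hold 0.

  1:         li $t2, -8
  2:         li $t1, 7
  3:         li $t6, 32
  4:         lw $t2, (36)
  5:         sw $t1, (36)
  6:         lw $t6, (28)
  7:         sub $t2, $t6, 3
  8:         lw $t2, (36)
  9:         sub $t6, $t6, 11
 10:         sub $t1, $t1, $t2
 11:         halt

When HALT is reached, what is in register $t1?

li $t2, -8 → $t2=-8
li $t1, 7 → $t1=7
li $t6, 32 → $t6=32
lw $t2, (36) → $t2=M[36]=27
sw $t1, (36) → M[36]=7
lw $t6, (28) → $t6=M[28]=47
sub $t2, $t6, 3 → $t2=47-3=44
lw $t2, (36) → $t2=M[36]=7
sub $t6, $t6, 11 → $t6=47-11=36
sub $t1, $t1, $t2 → $t1=7-7=0
halt.

0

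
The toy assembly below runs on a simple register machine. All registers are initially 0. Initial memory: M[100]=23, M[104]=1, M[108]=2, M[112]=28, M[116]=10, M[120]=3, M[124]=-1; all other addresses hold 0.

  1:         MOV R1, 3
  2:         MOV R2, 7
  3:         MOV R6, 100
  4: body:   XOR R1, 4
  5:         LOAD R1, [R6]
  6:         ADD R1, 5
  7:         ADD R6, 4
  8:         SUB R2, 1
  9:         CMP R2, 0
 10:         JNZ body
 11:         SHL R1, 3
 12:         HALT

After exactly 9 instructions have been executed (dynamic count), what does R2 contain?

R1=3
R2=7
R6=100
R1=3^4=7
R1=M[100]=23
R1=23+5=28
R6=100+4=104
R2=7-1=6
CMP R2, 0  (cmp 6,0)
After step 9: R2 = 6.

6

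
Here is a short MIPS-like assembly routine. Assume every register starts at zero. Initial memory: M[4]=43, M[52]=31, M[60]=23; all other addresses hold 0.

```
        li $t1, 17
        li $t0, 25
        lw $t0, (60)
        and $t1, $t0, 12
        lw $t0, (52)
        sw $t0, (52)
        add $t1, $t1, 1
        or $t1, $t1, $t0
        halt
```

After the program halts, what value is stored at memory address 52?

31

after li $t1, 17: $t1=17
after li $t0, 25: $t0=25
after lw $t0, (60): $t0=M[60]=23
after and $t1, $t0, 12: $t1=23&12=4
after lw $t0, (52): $t0=M[52]=31
sw $t0, (52) → M[52]=31
after add $t1, $t1, 1: $t1=4+1=5
after or $t1, $t1, $t0: $t1=5|31=31
halt.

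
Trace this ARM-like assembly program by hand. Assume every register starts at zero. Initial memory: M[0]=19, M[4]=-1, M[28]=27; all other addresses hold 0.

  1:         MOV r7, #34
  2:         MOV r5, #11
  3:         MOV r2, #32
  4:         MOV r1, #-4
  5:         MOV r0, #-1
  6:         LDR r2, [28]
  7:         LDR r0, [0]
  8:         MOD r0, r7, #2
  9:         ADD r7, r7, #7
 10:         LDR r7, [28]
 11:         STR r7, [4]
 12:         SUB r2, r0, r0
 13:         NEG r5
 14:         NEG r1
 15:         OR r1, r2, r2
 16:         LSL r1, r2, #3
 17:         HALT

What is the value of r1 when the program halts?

0

after MOV r7, #34: r7=34
after MOV r5, #11: r5=11
after MOV r2, #32: r2=32
after MOV r1, #-4: r1=-4
after MOV r0, #-1: r0=-1
after LDR r2, [28]: r2=M[28]=27
after LDR r0, [0]: r0=M[0]=19
after MOD r0, r7, #2: r0=34%2=0
after ADD r7, r7, #7: r7=34+7=41
after LDR r7, [28]: r7=M[28]=27
STR r7, [4] → M[4]=27
after SUB r2, r0, r0: r2=0-0=0
after NEG r5: r5=-(11)=-11
after NEG r1: r1=-(-4)=4
after OR r1, r2, r2: r1=0|0=0
after LSL r1, r2, #3: r1=0<<3=0
halt.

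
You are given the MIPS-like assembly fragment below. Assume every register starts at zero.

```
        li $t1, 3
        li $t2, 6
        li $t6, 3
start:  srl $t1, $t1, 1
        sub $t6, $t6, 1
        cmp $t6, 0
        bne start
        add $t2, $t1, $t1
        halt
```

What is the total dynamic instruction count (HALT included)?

17

li $t1, 3 → $t1=3
li $t2, 6 → $t2=6
li $t6, 3 → $t6=3
srl $t1, $t1, 1 → $t1=3>>1=1
sub $t6, $t6, 1 → $t6=3-1=2
cmp $t6, 0  (cmp 2,0)
bne start: taken
srl $t1, $t1, 1 → $t1=1>>1=0
sub $t6, $t6, 1 → $t6=2-1=1
cmp $t6, 0  (cmp 1,0)
bne start: taken
srl $t1, $t1, 1 → $t1=0>>1=0
sub $t6, $t6, 1 → $t6=1-1=0
cmp $t6, 0  (cmp 0,0)
bne start: not taken
add $t2, $t1, $t1 → $t2=0+0=0
halt.
Total executed instructions: 17.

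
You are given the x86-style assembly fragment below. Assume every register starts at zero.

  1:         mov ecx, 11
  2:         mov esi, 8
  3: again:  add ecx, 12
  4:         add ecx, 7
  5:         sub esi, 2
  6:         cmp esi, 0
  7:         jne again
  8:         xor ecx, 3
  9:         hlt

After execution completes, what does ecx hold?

84

mov ecx, 11 → ecx=11
mov esi, 8 → esi=8
add ecx, 12 → ecx=11+12=23
add ecx, 7 → ecx=23+7=30
sub esi, 2 → esi=8-2=6
cmp esi, 0  (cmp 6,0)
jne again: taken
add ecx, 12 → ecx=30+12=42
add ecx, 7 → ecx=42+7=49
sub esi, 2 → esi=6-2=4
cmp esi, 0  (cmp 4,0)
jne again: taken
add ecx, 12 → ecx=49+12=61
add ecx, 7 → ecx=61+7=68
sub esi, 2 → esi=4-2=2
cmp esi, 0  (cmp 2,0)
jne again: taken
add ecx, 12 → ecx=68+12=80
add ecx, 7 → ecx=80+7=87
sub esi, 2 → esi=2-2=0
cmp esi, 0  (cmp 0,0)
jne again: not taken
xor ecx, 3 → ecx=87^3=84
halt.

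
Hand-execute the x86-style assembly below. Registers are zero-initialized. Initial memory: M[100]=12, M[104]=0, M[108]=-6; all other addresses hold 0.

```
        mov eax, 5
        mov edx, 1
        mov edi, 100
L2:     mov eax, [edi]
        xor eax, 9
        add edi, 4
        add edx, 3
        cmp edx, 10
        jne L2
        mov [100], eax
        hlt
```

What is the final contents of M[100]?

eax=5
edx=1
edi=100
eax=M[100]=12
eax=12^9=5
edi=100+4=104
edx=1+3=4
cmp edx, 10  (cmp 4,10)
jne L2: taken
eax=M[104]=0
eax=0^9=9
edi=104+4=108
edx=4+3=7
cmp edx, 10  (cmp 7,10)
jne L2: taken
eax=M[108]=-6
eax=(-6)^9=-13
edi=108+4=112
edx=7+3=10
cmp edx, 10  (cmp 10,10)
jne L2: not taken
mov [100], eax → M[100]=-13
halt.

-13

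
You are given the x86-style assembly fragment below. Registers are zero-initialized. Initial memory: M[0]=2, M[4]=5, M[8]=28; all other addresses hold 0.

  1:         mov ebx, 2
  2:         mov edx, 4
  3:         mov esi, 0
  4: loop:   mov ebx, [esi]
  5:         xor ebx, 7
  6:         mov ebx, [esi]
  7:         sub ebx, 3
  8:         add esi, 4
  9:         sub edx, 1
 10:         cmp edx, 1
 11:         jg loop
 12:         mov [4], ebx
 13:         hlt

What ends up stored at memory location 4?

mov ebx, 2 → ebx=2
mov edx, 4 → edx=4
mov esi, 0 → esi=0
mov ebx, [esi] → ebx=M[0]=2
xor ebx, 7 → ebx=2^7=5
mov ebx, [esi] → ebx=M[0]=2
sub ebx, 3 → ebx=2-3=-1
add esi, 4 → esi=0+4=4
sub edx, 1 → edx=4-1=3
cmp edx, 1  (cmp 3,1)
jg loop: taken
mov ebx, [esi] → ebx=M[4]=5
xor ebx, 7 → ebx=5^7=2
mov ebx, [esi] → ebx=M[4]=5
sub ebx, 3 → ebx=5-3=2
add esi, 4 → esi=4+4=8
sub edx, 1 → edx=3-1=2
cmp edx, 1  (cmp 2,1)
jg loop: taken
mov ebx, [esi] → ebx=M[8]=28
xor ebx, 7 → ebx=28^7=27
mov ebx, [esi] → ebx=M[8]=28
sub ebx, 3 → ebx=28-3=25
add esi, 4 → esi=8+4=12
sub edx, 1 → edx=2-1=1
cmp edx, 1  (cmp 1,1)
jg loop: not taken
mov [4], ebx → M[4]=25
halt.

25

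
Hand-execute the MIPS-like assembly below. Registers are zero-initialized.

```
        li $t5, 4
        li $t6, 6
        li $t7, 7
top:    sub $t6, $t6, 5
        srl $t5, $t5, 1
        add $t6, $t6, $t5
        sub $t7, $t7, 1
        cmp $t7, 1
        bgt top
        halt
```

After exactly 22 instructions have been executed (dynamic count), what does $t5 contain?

li $t5, 4 → $t5=4
li $t6, 6 → $t6=6
li $t7, 7 → $t7=7
sub $t6, $t6, 5 → $t6=6-5=1
srl $t5, $t5, 1 → $t5=4>>1=2
add $t6, $t6, $t5 → $t6=1+2=3
sub $t7, $t7, 1 → $t7=7-1=6
cmp $t7, 1  (cmp 6,1)
bgt top: taken
sub $t6, $t6, 5 → $t6=3-5=-2
srl $t5, $t5, 1 → $t5=2>>1=1
add $t6, $t6, $t5 → $t6=(-2)+1=-1
sub $t7, $t7, 1 → $t7=6-1=5
cmp $t7, 1  (cmp 5,1)
bgt top: taken
sub $t6, $t6, 5 → $t6=(-1)-5=-6
srl $t5, $t5, 1 → $t5=1>>1=0
add $t6, $t6, $t5 → $t6=(-6)+0=-6
sub $t7, $t7, 1 → $t7=5-1=4
cmp $t7, 1  (cmp 4,1)
bgt top: taken
sub $t6, $t6, 5 → $t6=(-6)-5=-11
After step 22: $t5 = 0.

0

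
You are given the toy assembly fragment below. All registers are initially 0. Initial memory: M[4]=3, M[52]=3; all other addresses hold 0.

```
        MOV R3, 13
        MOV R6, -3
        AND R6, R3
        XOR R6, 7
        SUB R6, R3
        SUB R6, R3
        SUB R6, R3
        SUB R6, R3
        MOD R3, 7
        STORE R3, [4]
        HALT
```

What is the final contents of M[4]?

6

R3=13
R6=-3
R6=(-3)&13=13
R6=13^7=10
R6=10-13=-3
R6=(-3)-13=-16
R6=(-16)-13=-29
R6=(-29)-13=-42
R3=13%7=6
STORE R3, [4] → M[4]=6
halt.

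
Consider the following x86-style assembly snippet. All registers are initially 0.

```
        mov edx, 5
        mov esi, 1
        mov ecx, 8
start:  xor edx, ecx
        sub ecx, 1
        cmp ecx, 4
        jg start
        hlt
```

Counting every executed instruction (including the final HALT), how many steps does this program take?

20

after mov edx, 5: edx=5
after mov esi, 1: esi=1
after mov ecx, 8: ecx=8
after xor edx, ecx: edx=5^8=13
after sub ecx, 1: ecx=8-1=7
cmp ecx, 4  (cmp 7,4)
jg start: taken
after xor edx, ecx: edx=13^7=10
after sub ecx, 1: ecx=7-1=6
cmp ecx, 4  (cmp 6,4)
jg start: taken
after xor edx, ecx: edx=10^6=12
after sub ecx, 1: ecx=6-1=5
cmp ecx, 4  (cmp 5,4)
jg start: taken
after xor edx, ecx: edx=12^5=9
after sub ecx, 1: ecx=5-1=4
cmp ecx, 4  (cmp 4,4)
jg start: not taken
halt.
Total executed instructions: 20.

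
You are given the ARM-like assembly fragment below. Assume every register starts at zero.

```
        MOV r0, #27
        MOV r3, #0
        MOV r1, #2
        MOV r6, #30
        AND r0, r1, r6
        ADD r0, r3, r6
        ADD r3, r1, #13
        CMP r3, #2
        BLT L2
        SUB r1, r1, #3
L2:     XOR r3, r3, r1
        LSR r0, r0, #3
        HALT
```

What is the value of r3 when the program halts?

after MOV r0, #27: r0=27
after MOV r3, #0: r3=0
after MOV r1, #2: r1=2
after MOV r6, #30: r6=30
after AND r0, r1, r6: r0=2&30=2
after ADD r0, r3, r6: r0=0+30=30
after ADD r3, r1, #13: r3=2+13=15
CMP r3, #2  (cmp 15,2)
BLT L2: not taken
after SUB r1, r1, #3: r1=2-3=-1
after XOR r3, r3, r1: r3=15^(-1)=-16
after LSR r0, r0, #3: r0=30>>3=3
halt.

-16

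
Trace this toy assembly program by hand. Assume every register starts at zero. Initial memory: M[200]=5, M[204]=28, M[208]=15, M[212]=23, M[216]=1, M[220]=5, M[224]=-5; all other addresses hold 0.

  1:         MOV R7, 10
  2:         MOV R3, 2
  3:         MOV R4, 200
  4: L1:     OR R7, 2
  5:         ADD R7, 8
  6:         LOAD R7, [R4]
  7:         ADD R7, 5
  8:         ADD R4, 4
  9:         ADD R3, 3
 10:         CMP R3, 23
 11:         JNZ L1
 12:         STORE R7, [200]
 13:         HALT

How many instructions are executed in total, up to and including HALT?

61

after MOV R7, 10: R7=10
after MOV R3, 2: R3=2
after MOV R4, 200: R4=200
after OR R7, 2: R7=10|2=10
after ADD R7, 8: R7=10+8=18
after LOAD R7, [R4]: R7=M[200]=5
after ADD R7, 5: R7=5+5=10
after ADD R4, 4: R4=200+4=204
after ADD R3, 3: R3=2+3=5
CMP R3, 23  (cmp 5,23)
JNZ L1: taken
after OR R7, 2: R7=10|2=10
after ADD R7, 8: R7=10+8=18
after LOAD R7, [R4]: R7=M[204]=28
after ADD R7, 5: R7=28+5=33
after ADD R4, 4: R4=204+4=208
after ADD R3, 3: R3=5+3=8
CMP R3, 23  (cmp 8,23)
JNZ L1: taken
after OR R7, 2: R7=33|2=35
after ADD R7, 8: R7=35+8=43
after LOAD R7, [R4]: R7=M[208]=15
after ADD R7, 5: R7=15+5=20
after ADD R4, 4: R4=208+4=212
after ADD R3, 3: R3=8+3=11
CMP R3, 23  (cmp 11,23)
JNZ L1: taken
after OR R7, 2: R7=20|2=22
after ADD R7, 8: R7=22+8=30
after LOAD R7, [R4]: R7=M[212]=23
after ADD R7, 5: R7=23+5=28
after ADD R4, 4: R4=212+4=216
after ADD R3, 3: R3=11+3=14
CMP R3, 23  (cmp 14,23)
JNZ L1: taken
after OR R7, 2: R7=28|2=30
after ADD R7, 8: R7=30+8=38
after LOAD R7, [R4]: R7=M[216]=1
after ADD R7, 5: R7=1+5=6
after ADD R4, 4: R4=216+4=220
after ADD R3, 3: R3=14+3=17
CMP R3, 23  (cmp 17,23)
JNZ L1: taken
after OR R7, 2: R7=6|2=6
after ADD R7, 8: R7=6+8=14
after LOAD R7, [R4]: R7=M[220]=5
after ADD R7, 5: R7=5+5=10
after ADD R4, 4: R4=220+4=224
after ADD R3, 3: R3=17+3=20
CMP R3, 23  (cmp 20,23)
JNZ L1: taken
after OR R7, 2: R7=10|2=10
after ADD R7, 8: R7=10+8=18
after LOAD R7, [R4]: R7=M[224]=-5
after ADD R7, 5: R7=(-5)+5=0
after ADD R4, 4: R4=224+4=228
after ADD R3, 3: R3=20+3=23
CMP R3, 23  (cmp 23,23)
JNZ L1: not taken
STORE R7, [200] → M[200]=0
halt.
Total executed instructions: 61.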